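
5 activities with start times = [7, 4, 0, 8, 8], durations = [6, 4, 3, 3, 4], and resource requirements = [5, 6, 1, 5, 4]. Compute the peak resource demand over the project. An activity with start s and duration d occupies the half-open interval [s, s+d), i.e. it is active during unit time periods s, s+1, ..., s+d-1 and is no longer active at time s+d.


Each activity i is active on [start_i, start_i + duration_i).
Compute total resource usage per time slot:
  t=0: active resources = [1], total = 1
  t=1: active resources = [1], total = 1
  t=2: active resources = [1], total = 1
  t=3: active resources = [], total = 0
  t=4: active resources = [6], total = 6
  t=5: active resources = [6], total = 6
  t=6: active resources = [6], total = 6
  t=7: active resources = [5, 6], total = 11
  t=8: active resources = [5, 5, 4], total = 14
  t=9: active resources = [5, 5, 4], total = 14
  t=10: active resources = [5, 5, 4], total = 14
  t=11: active resources = [5, 4], total = 9
  t=12: active resources = [5], total = 5
Peak resource demand = 14

14


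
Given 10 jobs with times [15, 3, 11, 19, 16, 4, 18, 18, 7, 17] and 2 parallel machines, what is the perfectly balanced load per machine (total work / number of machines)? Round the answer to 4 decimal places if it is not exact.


Total processing time = 15 + 3 + 11 + 19 + 16 + 4 + 18 + 18 + 7 + 17 = 128
Number of machines = 2
Ideal balanced load = 128 / 2 = 64.0

64.0


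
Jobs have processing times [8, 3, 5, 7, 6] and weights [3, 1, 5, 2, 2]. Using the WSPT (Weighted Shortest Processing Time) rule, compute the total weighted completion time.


Compute p/w ratios and sort ascending (WSPT): [(5, 5), (8, 3), (3, 1), (6, 2), (7, 2)]
Compute weighted completion times:
  Job (p=5,w=5): C=5, w*C=5*5=25
  Job (p=8,w=3): C=13, w*C=3*13=39
  Job (p=3,w=1): C=16, w*C=1*16=16
  Job (p=6,w=2): C=22, w*C=2*22=44
  Job (p=7,w=2): C=29, w*C=2*29=58
Total weighted completion time = 182

182


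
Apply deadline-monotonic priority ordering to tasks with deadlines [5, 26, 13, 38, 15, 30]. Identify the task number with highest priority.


Sort tasks by relative deadline (ascending):
  Task 1: deadline = 5
  Task 3: deadline = 13
  Task 5: deadline = 15
  Task 2: deadline = 26
  Task 6: deadline = 30
  Task 4: deadline = 38
Priority order (highest first): [1, 3, 5, 2, 6, 4]
Highest priority task = 1

1


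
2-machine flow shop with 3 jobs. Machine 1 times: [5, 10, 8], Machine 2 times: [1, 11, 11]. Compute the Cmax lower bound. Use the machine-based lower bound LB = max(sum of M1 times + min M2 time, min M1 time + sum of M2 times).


LB1 = sum(M1 times) + min(M2 times) = 23 + 1 = 24
LB2 = min(M1 times) + sum(M2 times) = 5 + 23 = 28
Lower bound = max(LB1, LB2) = max(24, 28) = 28

28


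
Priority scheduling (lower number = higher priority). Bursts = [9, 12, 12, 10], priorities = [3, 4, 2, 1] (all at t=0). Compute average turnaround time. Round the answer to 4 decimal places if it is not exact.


Sort by priority (ascending = highest first):
Order: [(1, 10), (2, 12), (3, 9), (4, 12)]
Completion times:
  Priority 1, burst=10, C=10
  Priority 2, burst=12, C=22
  Priority 3, burst=9, C=31
  Priority 4, burst=12, C=43
Average turnaround = 106/4 = 26.5

26.5


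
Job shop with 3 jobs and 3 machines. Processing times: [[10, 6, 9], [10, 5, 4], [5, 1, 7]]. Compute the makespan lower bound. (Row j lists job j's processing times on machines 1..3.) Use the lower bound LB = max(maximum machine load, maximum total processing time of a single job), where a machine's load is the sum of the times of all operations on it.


Machine loads:
  Machine 1: 10 + 10 + 5 = 25
  Machine 2: 6 + 5 + 1 = 12
  Machine 3: 9 + 4 + 7 = 20
Max machine load = 25
Job totals:
  Job 1: 25
  Job 2: 19
  Job 3: 13
Max job total = 25
Lower bound = max(25, 25) = 25

25


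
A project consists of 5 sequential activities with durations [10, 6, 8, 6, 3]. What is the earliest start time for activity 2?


Activity 2 starts after activities 1 through 1 complete.
Predecessor durations: [10]
ES = 10 = 10

10


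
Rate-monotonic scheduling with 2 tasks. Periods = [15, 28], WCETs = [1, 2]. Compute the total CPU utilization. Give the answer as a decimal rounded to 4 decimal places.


Compute individual utilizations (exact fractions):
  Task 1: C/T = 1/15 (approx. 0.0667)
  Task 2: C/T = 2/28 = 1/14 (approx. 0.0714)
Total utilization U = 1/15 + 1/14 = 29/210
Rounded to 4 decimal places: U = 0.1381
RM (Liu & Layland) bound for 2 tasks = 0.828427; compare with U = 29/210 (approx. 0.138095)
U <= bound, so schedulable by RM sufficient condition.

0.1381


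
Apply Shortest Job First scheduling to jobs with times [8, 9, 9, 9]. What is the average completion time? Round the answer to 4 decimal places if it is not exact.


SJF order (ascending): [8, 9, 9, 9]
Completion times:
  Job 1: burst=8, C=8
  Job 2: burst=9, C=17
  Job 3: burst=9, C=26
  Job 4: burst=9, C=35
Average completion = 86/4 = 21.5

21.5


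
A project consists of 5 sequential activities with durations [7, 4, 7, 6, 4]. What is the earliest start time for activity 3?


Activity 3 starts after activities 1 through 2 complete.
Predecessor durations: [7, 4]
ES = 7 + 4 = 11

11


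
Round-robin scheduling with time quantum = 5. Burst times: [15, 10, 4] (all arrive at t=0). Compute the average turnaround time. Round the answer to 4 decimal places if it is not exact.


Time quantum = 5
Execution trace:
  J1 runs 5 units, time = 5
  J2 runs 5 units, time = 10
  J3 runs 4 units, time = 14
  J1 runs 5 units, time = 19
  J2 runs 5 units, time = 24
  J1 runs 5 units, time = 29
Finish times: [29, 24, 14]
Average turnaround = 67/3 = 22.3333

22.3333


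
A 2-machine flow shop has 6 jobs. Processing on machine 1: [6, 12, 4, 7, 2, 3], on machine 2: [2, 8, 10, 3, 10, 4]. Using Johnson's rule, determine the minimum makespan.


Apply Johnson's rule:
  Group 1 (a <= b): [(5, 2, 10), (6, 3, 4), (3, 4, 10)]
  Group 2 (a > b): [(2, 12, 8), (4, 7, 3), (1, 6, 2)]
Optimal job order: [5, 6, 3, 2, 4, 1]
Schedule:
  Job 5: M1 done at 2, M2 done at 12
  Job 6: M1 done at 5, M2 done at 16
  Job 3: M1 done at 9, M2 done at 26
  Job 2: M1 done at 21, M2 done at 34
  Job 4: M1 done at 28, M2 done at 37
  Job 1: M1 done at 34, M2 done at 39
Makespan = 39

39


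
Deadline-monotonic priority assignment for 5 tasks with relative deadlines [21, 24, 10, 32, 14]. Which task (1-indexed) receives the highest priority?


Sort tasks by relative deadline (ascending):
  Task 3: deadline = 10
  Task 5: deadline = 14
  Task 1: deadline = 21
  Task 2: deadline = 24
  Task 4: deadline = 32
Priority order (highest first): [3, 5, 1, 2, 4]
Highest priority task = 3

3


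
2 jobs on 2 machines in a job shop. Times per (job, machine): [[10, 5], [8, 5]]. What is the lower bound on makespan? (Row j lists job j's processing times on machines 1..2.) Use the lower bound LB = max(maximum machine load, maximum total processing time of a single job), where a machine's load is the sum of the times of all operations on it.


Machine loads:
  Machine 1: 10 + 8 = 18
  Machine 2: 5 + 5 = 10
Max machine load = 18
Job totals:
  Job 1: 15
  Job 2: 13
Max job total = 15
Lower bound = max(18, 15) = 18

18


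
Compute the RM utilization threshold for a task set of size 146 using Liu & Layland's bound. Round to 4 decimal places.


Compute 2^(1/146) = 1.0047588711
Subtract 1: 1.0047588711 - 1 = 0.0047588711
Multiply by n: 146 * 0.0047588711 = 0.6947951806
Round to 4 dp: 0.6948

0.6948


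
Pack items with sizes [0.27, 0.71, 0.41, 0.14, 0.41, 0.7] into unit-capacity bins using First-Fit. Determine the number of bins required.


Place items sequentially using First-Fit:
  Item 0.27 -> new Bin 1
  Item 0.71 -> Bin 1 (now 0.98)
  Item 0.41 -> new Bin 2
  Item 0.14 -> Bin 2 (now 0.55)
  Item 0.41 -> Bin 2 (now 0.96)
  Item 0.7 -> new Bin 3
Total bins used = 3

3


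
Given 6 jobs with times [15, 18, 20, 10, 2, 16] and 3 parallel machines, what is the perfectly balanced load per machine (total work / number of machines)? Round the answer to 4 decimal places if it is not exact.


Total processing time = 15 + 18 + 20 + 10 + 2 + 16 = 81
Number of machines = 3
Ideal balanced load = 81 / 3 = 27.0

27.0


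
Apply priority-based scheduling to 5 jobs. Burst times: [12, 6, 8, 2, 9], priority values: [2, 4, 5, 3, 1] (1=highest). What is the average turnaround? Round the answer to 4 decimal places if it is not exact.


Sort by priority (ascending = highest first):
Order: [(1, 9), (2, 12), (3, 2), (4, 6), (5, 8)]
Completion times:
  Priority 1, burst=9, C=9
  Priority 2, burst=12, C=21
  Priority 3, burst=2, C=23
  Priority 4, burst=6, C=29
  Priority 5, burst=8, C=37
Average turnaround = 119/5 = 23.8

23.8


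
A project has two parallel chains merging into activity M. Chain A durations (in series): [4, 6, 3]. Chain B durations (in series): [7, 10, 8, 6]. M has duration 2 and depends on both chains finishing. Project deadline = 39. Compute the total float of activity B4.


Forward pass: ES(B4) = sum of predecessors on chain B = 25
EF = ES + duration = 25 + 6 = 31
Backward pass: LF(M) = deadline = 39; LS(M) = 39 - 2 = 37
LF(B4) = LS(M) - sum(successors on chain B) = 37 - 0 = 37
LS = LF - duration = 37 - 6 = 31
Total float = LS - ES = 31 - 25 = 6

6


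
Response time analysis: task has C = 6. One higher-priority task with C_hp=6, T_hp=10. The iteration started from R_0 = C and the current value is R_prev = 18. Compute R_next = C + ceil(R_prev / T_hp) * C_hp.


R_next = C + ceil(R_prev / T_hp) * C_hp
ceil(18 / 10) = ceil(1.8) = 2
Interference = 2 * 6 = 12
R_next = 6 + 12 = 18
R_next = R_prev, so the iteration has converged (response time = 18).

18


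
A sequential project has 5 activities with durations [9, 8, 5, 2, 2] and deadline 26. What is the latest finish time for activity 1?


LF(activity 1) = deadline - sum of successor durations
Successors: activities 2 through 5 with durations [8, 5, 2, 2]
Sum of successor durations = 17
LF = 26 - 17 = 9

9


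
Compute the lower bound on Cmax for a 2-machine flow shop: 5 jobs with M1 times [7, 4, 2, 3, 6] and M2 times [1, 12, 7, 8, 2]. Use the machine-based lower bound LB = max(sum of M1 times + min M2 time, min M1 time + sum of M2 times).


LB1 = sum(M1 times) + min(M2 times) = 22 + 1 = 23
LB2 = min(M1 times) + sum(M2 times) = 2 + 30 = 32
Lower bound = max(LB1, LB2) = max(23, 32) = 32

32


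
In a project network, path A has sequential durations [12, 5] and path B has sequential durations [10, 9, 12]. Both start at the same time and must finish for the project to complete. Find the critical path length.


Path A total = 12 + 5 = 17
Path B total = 10 + 9 + 12 = 31
Critical path = longest path = max(17, 31) = 31

31


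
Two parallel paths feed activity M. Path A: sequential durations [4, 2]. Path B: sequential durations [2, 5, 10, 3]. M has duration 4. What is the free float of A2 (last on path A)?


ES(A2) = sum of predecessors on chain A = 4
EF(A2) = ES + duration = 4 + 2 = 6
Successor of A2 is M. ES(M) = max(sum(A), sum(B)) = max(6, 20) = 20
Free float = ES(successor) - EF(current) = 20 - 6 = 14

14


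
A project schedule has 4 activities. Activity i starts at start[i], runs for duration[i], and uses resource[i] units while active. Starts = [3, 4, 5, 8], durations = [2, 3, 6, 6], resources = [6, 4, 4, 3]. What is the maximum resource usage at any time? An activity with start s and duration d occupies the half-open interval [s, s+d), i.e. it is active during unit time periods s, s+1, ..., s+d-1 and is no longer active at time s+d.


Each activity i is active on [start_i, start_i + duration_i).
Compute total resource usage per time slot:
  t=0: active resources = [], total = 0
  t=1: active resources = [], total = 0
  t=2: active resources = [], total = 0
  t=3: active resources = [6], total = 6
  t=4: active resources = [6, 4], total = 10
  t=5: active resources = [4, 4], total = 8
  t=6: active resources = [4, 4], total = 8
  t=7: active resources = [4], total = 4
  t=8: active resources = [4, 3], total = 7
  t=9: active resources = [4, 3], total = 7
  t=10: active resources = [4, 3], total = 7
  t=11: active resources = [3], total = 3
  t=12: active resources = [3], total = 3
  t=13: active resources = [3], total = 3
Peak resource demand = 10

10


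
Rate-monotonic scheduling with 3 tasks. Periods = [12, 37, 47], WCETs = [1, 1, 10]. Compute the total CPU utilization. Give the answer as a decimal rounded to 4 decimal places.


Compute individual utilizations (exact fractions):
  Task 1: C/T = 1/12 (approx. 0.0833)
  Task 2: C/T = 1/37 (approx. 0.027)
  Task 3: C/T = 10/47 (approx. 0.2128)
Total utilization U = 1/12 + 1/37 + 10/47 = 6743/20868
Rounded to 4 decimal places: U = 0.3231
RM (Liu & Layland) bound for 3 tasks = 0.779763; compare with U = 6743/20868 (approx. 0.323126)
U <= bound, so schedulable by RM sufficient condition.

0.3231


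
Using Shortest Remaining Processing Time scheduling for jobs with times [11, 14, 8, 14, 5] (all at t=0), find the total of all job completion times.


Since all jobs arrive at t=0, SRPT equals SPT ordering.
SPT order: [5, 8, 11, 14, 14]
Completion times:
  Job 1: p=5, C=5
  Job 2: p=8, C=13
  Job 3: p=11, C=24
  Job 4: p=14, C=38
  Job 5: p=14, C=52
Total completion time = 5 + 13 + 24 + 38 + 52 = 132

132


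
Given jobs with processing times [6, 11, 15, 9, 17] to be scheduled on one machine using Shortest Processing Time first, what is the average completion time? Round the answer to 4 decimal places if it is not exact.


Sort jobs by processing time (SPT order): [6, 9, 11, 15, 17]
Compute completion times sequentially:
  Job 1: processing = 6, completes at 6
  Job 2: processing = 9, completes at 15
  Job 3: processing = 11, completes at 26
  Job 4: processing = 15, completes at 41
  Job 5: processing = 17, completes at 58
Sum of completion times = 146
Average completion time = 146/5 = 29.2

29.2


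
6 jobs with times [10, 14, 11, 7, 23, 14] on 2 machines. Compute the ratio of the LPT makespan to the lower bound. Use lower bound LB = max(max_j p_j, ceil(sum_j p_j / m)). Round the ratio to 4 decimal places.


LPT order: [23, 14, 14, 11, 10, 7]
Machine loads after assignment: [41, 38]
LPT makespan = 41
Lower bound = max(max_job, ceil(total/2)) = max(23, 40) = 40
Ratio = 41 / 40 = 1.025

1.025


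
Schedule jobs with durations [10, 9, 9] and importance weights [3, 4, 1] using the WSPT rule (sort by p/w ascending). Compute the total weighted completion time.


Compute p/w ratios and sort ascending (WSPT): [(9, 4), (10, 3), (9, 1)]
Compute weighted completion times:
  Job (p=9,w=4): C=9, w*C=4*9=36
  Job (p=10,w=3): C=19, w*C=3*19=57
  Job (p=9,w=1): C=28, w*C=1*28=28
Total weighted completion time = 121

121


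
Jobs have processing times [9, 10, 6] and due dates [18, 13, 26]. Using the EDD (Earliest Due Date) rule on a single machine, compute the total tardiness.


Sort by due date (EDD order): [(10, 13), (9, 18), (6, 26)]
Compute completion times and tardiness:
  Job 1: p=10, d=13, C=10, tardiness=max(0,10-13)=0
  Job 2: p=9, d=18, C=19, tardiness=max(0,19-18)=1
  Job 3: p=6, d=26, C=25, tardiness=max(0,25-26)=0
Total tardiness = 1

1


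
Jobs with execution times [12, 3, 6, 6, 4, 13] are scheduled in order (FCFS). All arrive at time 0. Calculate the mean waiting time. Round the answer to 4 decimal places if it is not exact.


FCFS order (as given): [12, 3, 6, 6, 4, 13]
Waiting times:
  Job 1: wait = 0
  Job 2: wait = 12
  Job 3: wait = 15
  Job 4: wait = 21
  Job 5: wait = 27
  Job 6: wait = 31
Sum of waiting times = 106
Average waiting time = 106/6 = 17.6667

17.6667


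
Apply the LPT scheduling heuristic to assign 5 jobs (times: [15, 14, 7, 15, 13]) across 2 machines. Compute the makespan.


Sort jobs in decreasing order (LPT): [15, 15, 14, 13, 7]
Assign each job to the least loaded machine:
  Machine 1: jobs [15, 14], load = 29
  Machine 2: jobs [15, 13, 7], load = 35
Makespan = max load = 35

35


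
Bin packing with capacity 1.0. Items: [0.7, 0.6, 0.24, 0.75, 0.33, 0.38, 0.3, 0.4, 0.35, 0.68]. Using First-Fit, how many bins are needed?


Place items sequentially using First-Fit:
  Item 0.7 -> new Bin 1
  Item 0.6 -> new Bin 2
  Item 0.24 -> Bin 1 (now 0.94)
  Item 0.75 -> new Bin 3
  Item 0.33 -> Bin 2 (now 0.93)
  Item 0.38 -> new Bin 4
  Item 0.3 -> Bin 4 (now 0.68)
  Item 0.4 -> new Bin 5
  Item 0.35 -> Bin 5 (now 0.75)
  Item 0.68 -> new Bin 6
Total bins used = 6

6


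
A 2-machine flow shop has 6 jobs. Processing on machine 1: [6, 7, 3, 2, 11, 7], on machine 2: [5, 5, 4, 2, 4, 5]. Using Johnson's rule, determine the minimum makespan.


Apply Johnson's rule:
  Group 1 (a <= b): [(4, 2, 2), (3, 3, 4)]
  Group 2 (a > b): [(1, 6, 5), (2, 7, 5), (6, 7, 5), (5, 11, 4)]
Optimal job order: [4, 3, 1, 2, 6, 5]
Schedule:
  Job 4: M1 done at 2, M2 done at 4
  Job 3: M1 done at 5, M2 done at 9
  Job 1: M1 done at 11, M2 done at 16
  Job 2: M1 done at 18, M2 done at 23
  Job 6: M1 done at 25, M2 done at 30
  Job 5: M1 done at 36, M2 done at 40
Makespan = 40

40


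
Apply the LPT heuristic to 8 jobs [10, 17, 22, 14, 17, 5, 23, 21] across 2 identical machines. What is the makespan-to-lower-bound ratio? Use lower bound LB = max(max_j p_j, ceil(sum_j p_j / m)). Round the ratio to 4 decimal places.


LPT order: [23, 22, 21, 17, 17, 14, 10, 5]
Machine loads after assignment: [67, 62]
LPT makespan = 67
Lower bound = max(max_job, ceil(total/2)) = max(23, 65) = 65
Ratio = 67 / 65 = 1.0308

1.0308


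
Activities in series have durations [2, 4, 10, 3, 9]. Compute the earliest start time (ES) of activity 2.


Activity 2 starts after activities 1 through 1 complete.
Predecessor durations: [2]
ES = 2 = 2

2


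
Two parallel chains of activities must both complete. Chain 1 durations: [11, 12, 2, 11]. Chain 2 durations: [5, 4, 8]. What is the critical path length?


Path A total = 11 + 12 + 2 + 11 = 36
Path B total = 5 + 4 + 8 = 17
Critical path = longest path = max(36, 17) = 36

36


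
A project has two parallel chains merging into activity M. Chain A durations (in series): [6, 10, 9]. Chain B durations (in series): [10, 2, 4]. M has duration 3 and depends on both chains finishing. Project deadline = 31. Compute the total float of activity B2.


Forward pass: ES(B2) = sum of predecessors on chain B = 10
EF = ES + duration = 10 + 2 = 12
Backward pass: LF(M) = deadline = 31; LS(M) = 31 - 3 = 28
LF(B2) = LS(M) - sum(successors on chain B) = 28 - 4 = 24
LS = LF - duration = 24 - 2 = 22
Total float = LS - ES = 22 - 10 = 12

12


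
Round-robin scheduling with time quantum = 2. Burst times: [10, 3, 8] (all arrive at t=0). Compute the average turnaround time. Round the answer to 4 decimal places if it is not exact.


Time quantum = 2
Execution trace:
  J1 runs 2 units, time = 2
  J2 runs 2 units, time = 4
  J3 runs 2 units, time = 6
  J1 runs 2 units, time = 8
  J2 runs 1 units, time = 9
  J3 runs 2 units, time = 11
  J1 runs 2 units, time = 13
  J3 runs 2 units, time = 15
  J1 runs 2 units, time = 17
  J3 runs 2 units, time = 19
  J1 runs 2 units, time = 21
Finish times: [21, 9, 19]
Average turnaround = 49/3 = 16.3333

16.3333


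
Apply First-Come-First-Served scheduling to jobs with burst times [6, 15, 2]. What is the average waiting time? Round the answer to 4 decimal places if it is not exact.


FCFS order (as given): [6, 15, 2]
Waiting times:
  Job 1: wait = 0
  Job 2: wait = 6
  Job 3: wait = 21
Sum of waiting times = 27
Average waiting time = 27/3 = 9.0

9.0


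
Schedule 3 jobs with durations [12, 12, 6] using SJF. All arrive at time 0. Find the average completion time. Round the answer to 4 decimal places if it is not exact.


SJF order (ascending): [6, 12, 12]
Completion times:
  Job 1: burst=6, C=6
  Job 2: burst=12, C=18
  Job 3: burst=12, C=30
Average completion = 54/3 = 18.0

18.0


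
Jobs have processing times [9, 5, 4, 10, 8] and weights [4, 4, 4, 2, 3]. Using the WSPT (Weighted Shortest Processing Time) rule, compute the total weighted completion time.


Compute p/w ratios and sort ascending (WSPT): [(4, 4), (5, 4), (9, 4), (8, 3), (10, 2)]
Compute weighted completion times:
  Job (p=4,w=4): C=4, w*C=4*4=16
  Job (p=5,w=4): C=9, w*C=4*9=36
  Job (p=9,w=4): C=18, w*C=4*18=72
  Job (p=8,w=3): C=26, w*C=3*26=78
  Job (p=10,w=2): C=36, w*C=2*36=72
Total weighted completion time = 274

274


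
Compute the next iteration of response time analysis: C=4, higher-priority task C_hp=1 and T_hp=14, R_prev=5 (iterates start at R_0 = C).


R_next = C + ceil(R_prev / T_hp) * C_hp
ceil(5 / 14) = ceil(0.3571) = 1
Interference = 1 * 1 = 1
R_next = 4 + 1 = 5
R_next = R_prev, so the iteration has converged (response time = 5).

5


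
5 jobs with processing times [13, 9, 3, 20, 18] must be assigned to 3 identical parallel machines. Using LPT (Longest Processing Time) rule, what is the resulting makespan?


Sort jobs in decreasing order (LPT): [20, 18, 13, 9, 3]
Assign each job to the least loaded machine:
  Machine 1: jobs [20], load = 20
  Machine 2: jobs [18, 3], load = 21
  Machine 3: jobs [13, 9], load = 22
Makespan = max load = 22

22


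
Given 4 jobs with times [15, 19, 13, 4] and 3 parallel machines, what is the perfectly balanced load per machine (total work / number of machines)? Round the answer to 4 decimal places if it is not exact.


Total processing time = 15 + 19 + 13 + 4 = 51
Number of machines = 3
Ideal balanced load = 51 / 3 = 17.0

17.0


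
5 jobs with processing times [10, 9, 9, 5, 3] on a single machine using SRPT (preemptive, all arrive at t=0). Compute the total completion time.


Since all jobs arrive at t=0, SRPT equals SPT ordering.
SPT order: [3, 5, 9, 9, 10]
Completion times:
  Job 1: p=3, C=3
  Job 2: p=5, C=8
  Job 3: p=9, C=17
  Job 4: p=9, C=26
  Job 5: p=10, C=36
Total completion time = 3 + 8 + 17 + 26 + 36 = 90

90


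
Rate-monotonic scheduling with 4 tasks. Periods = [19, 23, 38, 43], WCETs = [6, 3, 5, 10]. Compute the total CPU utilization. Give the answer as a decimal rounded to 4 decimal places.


Compute individual utilizations (exact fractions):
  Task 1: C/T = 6/19 (approx. 0.3158)
  Task 2: C/T = 3/23 (approx. 0.1304)
  Task 3: C/T = 5/38 (approx. 0.1316)
  Task 4: C/T = 10/43 (approx. 0.2326)
Total utilization U = 6/19 + 3/23 + 5/38 + 10/43 = 30455/37582
Rounded to 4 decimal places: U = 0.8104
RM (Liu & Layland) bound for 4 tasks = 0.756828; compare with U = 30455/37582 (approx. 0.810361)
bound < U <= 1, so the RM sufficient condition is not met (inconclusive; an exact test such as response-time analysis is needed).

0.8104


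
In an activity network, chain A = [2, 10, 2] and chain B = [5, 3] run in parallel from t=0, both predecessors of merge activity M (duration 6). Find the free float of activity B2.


ES(B2) = sum of predecessors on chain B = 5
EF(B2) = ES + duration = 5 + 3 = 8
Successor of B2 is M. ES(M) = max(sum(A), sum(B)) = max(14, 8) = 14
Free float = ES(successor) - EF(current) = 14 - 8 = 6

6


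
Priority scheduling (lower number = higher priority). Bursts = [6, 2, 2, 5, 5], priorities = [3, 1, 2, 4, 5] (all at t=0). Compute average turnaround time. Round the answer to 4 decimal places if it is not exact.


Sort by priority (ascending = highest first):
Order: [(1, 2), (2, 2), (3, 6), (4, 5), (5, 5)]
Completion times:
  Priority 1, burst=2, C=2
  Priority 2, burst=2, C=4
  Priority 3, burst=6, C=10
  Priority 4, burst=5, C=15
  Priority 5, burst=5, C=20
Average turnaround = 51/5 = 10.2

10.2


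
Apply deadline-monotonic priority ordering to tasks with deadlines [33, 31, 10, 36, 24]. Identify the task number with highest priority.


Sort tasks by relative deadline (ascending):
  Task 3: deadline = 10
  Task 5: deadline = 24
  Task 2: deadline = 31
  Task 1: deadline = 33
  Task 4: deadline = 36
Priority order (highest first): [3, 5, 2, 1, 4]
Highest priority task = 3

3


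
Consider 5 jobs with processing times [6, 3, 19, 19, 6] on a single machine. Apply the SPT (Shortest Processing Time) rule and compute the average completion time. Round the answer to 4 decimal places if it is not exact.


Sort jobs by processing time (SPT order): [3, 6, 6, 19, 19]
Compute completion times sequentially:
  Job 1: processing = 3, completes at 3
  Job 2: processing = 6, completes at 9
  Job 3: processing = 6, completes at 15
  Job 4: processing = 19, completes at 34
  Job 5: processing = 19, completes at 53
Sum of completion times = 114
Average completion time = 114/5 = 22.8

22.8


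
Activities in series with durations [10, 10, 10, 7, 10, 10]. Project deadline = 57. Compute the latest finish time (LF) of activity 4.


LF(activity 4) = deadline - sum of successor durations
Successors: activities 5 through 6 with durations [10, 10]
Sum of successor durations = 20
LF = 57 - 20 = 37

37


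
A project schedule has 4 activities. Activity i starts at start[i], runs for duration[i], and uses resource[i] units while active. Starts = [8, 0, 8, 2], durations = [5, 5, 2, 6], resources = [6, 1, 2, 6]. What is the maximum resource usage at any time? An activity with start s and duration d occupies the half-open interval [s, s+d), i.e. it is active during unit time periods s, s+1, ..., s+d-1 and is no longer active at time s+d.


Each activity i is active on [start_i, start_i + duration_i).
Compute total resource usage per time slot:
  t=0: active resources = [1], total = 1
  t=1: active resources = [1], total = 1
  t=2: active resources = [1, 6], total = 7
  t=3: active resources = [1, 6], total = 7
  t=4: active resources = [1, 6], total = 7
  t=5: active resources = [6], total = 6
  t=6: active resources = [6], total = 6
  t=7: active resources = [6], total = 6
  t=8: active resources = [6, 2], total = 8
  t=9: active resources = [6, 2], total = 8
  t=10: active resources = [6], total = 6
  t=11: active resources = [6], total = 6
  t=12: active resources = [6], total = 6
Peak resource demand = 8

8


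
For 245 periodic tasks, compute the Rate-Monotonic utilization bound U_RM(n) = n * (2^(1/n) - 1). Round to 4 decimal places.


Compute 2^(1/245) = 1.0028331781
Subtract 1: 1.0028331781 - 1 = 0.0028331781
Multiply by n: 245 * 0.0028331781 = 0.6941286345
Round to 4 dp: 0.6941

0.6941


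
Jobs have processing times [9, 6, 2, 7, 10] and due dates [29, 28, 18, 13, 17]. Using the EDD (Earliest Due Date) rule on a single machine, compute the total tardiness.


Sort by due date (EDD order): [(7, 13), (10, 17), (2, 18), (6, 28), (9, 29)]
Compute completion times and tardiness:
  Job 1: p=7, d=13, C=7, tardiness=max(0,7-13)=0
  Job 2: p=10, d=17, C=17, tardiness=max(0,17-17)=0
  Job 3: p=2, d=18, C=19, tardiness=max(0,19-18)=1
  Job 4: p=6, d=28, C=25, tardiness=max(0,25-28)=0
  Job 5: p=9, d=29, C=34, tardiness=max(0,34-29)=5
Total tardiness = 6

6


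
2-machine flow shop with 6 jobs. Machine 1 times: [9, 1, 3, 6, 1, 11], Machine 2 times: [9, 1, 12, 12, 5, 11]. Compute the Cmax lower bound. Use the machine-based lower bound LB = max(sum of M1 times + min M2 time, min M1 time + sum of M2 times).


LB1 = sum(M1 times) + min(M2 times) = 31 + 1 = 32
LB2 = min(M1 times) + sum(M2 times) = 1 + 50 = 51
Lower bound = max(LB1, LB2) = max(32, 51) = 51

51


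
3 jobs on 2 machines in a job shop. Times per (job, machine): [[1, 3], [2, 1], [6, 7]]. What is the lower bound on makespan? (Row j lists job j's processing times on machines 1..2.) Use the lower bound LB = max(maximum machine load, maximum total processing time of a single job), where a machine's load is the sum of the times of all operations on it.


Machine loads:
  Machine 1: 1 + 2 + 6 = 9
  Machine 2: 3 + 1 + 7 = 11
Max machine load = 11
Job totals:
  Job 1: 4
  Job 2: 3
  Job 3: 13
Max job total = 13
Lower bound = max(11, 13) = 13

13


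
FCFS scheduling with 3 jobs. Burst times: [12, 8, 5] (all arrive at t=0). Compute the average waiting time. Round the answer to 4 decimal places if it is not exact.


FCFS order (as given): [12, 8, 5]
Waiting times:
  Job 1: wait = 0
  Job 2: wait = 12
  Job 3: wait = 20
Sum of waiting times = 32
Average waiting time = 32/3 = 10.6667

10.6667


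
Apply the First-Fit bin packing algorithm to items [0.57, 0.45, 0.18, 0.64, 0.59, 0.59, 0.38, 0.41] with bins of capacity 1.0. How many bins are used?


Place items sequentially using First-Fit:
  Item 0.57 -> new Bin 1
  Item 0.45 -> new Bin 2
  Item 0.18 -> Bin 1 (now 0.75)
  Item 0.64 -> new Bin 3
  Item 0.59 -> new Bin 4
  Item 0.59 -> new Bin 5
  Item 0.38 -> Bin 2 (now 0.83)
  Item 0.41 -> Bin 4 (now 1.0)
Total bins used = 5

5


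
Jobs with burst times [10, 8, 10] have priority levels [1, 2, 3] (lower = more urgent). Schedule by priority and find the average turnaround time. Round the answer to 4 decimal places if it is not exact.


Sort by priority (ascending = highest first):
Order: [(1, 10), (2, 8), (3, 10)]
Completion times:
  Priority 1, burst=10, C=10
  Priority 2, burst=8, C=18
  Priority 3, burst=10, C=28
Average turnaround = 56/3 = 18.6667

18.6667


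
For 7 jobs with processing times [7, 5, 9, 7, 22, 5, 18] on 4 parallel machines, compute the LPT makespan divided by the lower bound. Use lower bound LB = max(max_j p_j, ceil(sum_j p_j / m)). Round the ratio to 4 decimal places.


LPT order: [22, 18, 9, 7, 7, 5, 5]
Machine loads after assignment: [22, 18, 19, 14]
LPT makespan = 22
Lower bound = max(max_job, ceil(total/4)) = max(22, 19) = 22
Ratio = 22 / 22 = 1.0

1.0


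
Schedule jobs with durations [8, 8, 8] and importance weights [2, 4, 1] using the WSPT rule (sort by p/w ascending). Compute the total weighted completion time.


Compute p/w ratios and sort ascending (WSPT): [(8, 4), (8, 2), (8, 1)]
Compute weighted completion times:
  Job (p=8,w=4): C=8, w*C=4*8=32
  Job (p=8,w=2): C=16, w*C=2*16=32
  Job (p=8,w=1): C=24, w*C=1*24=24
Total weighted completion time = 88

88


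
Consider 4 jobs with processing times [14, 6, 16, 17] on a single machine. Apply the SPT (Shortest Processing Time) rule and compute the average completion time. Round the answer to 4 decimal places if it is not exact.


Sort jobs by processing time (SPT order): [6, 14, 16, 17]
Compute completion times sequentially:
  Job 1: processing = 6, completes at 6
  Job 2: processing = 14, completes at 20
  Job 3: processing = 16, completes at 36
  Job 4: processing = 17, completes at 53
Sum of completion times = 115
Average completion time = 115/4 = 28.75

28.75


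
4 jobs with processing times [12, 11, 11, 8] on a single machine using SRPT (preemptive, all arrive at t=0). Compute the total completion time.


Since all jobs arrive at t=0, SRPT equals SPT ordering.
SPT order: [8, 11, 11, 12]
Completion times:
  Job 1: p=8, C=8
  Job 2: p=11, C=19
  Job 3: p=11, C=30
  Job 4: p=12, C=42
Total completion time = 8 + 19 + 30 + 42 = 99

99


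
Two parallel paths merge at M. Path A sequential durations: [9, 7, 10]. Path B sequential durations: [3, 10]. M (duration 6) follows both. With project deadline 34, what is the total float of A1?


Forward pass: ES(A1) = sum of predecessors on chain A = 0
EF = ES + duration = 0 + 9 = 9
Backward pass: LF(M) = deadline = 34; LS(M) = 34 - 6 = 28
LF(A1) = LS(M) - sum(successors on chain A) = 28 - 17 = 11
LS = LF - duration = 11 - 9 = 2
Total float = LS - ES = 2 - 0 = 2

2


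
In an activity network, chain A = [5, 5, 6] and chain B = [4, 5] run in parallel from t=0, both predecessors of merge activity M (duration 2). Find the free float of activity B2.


ES(B2) = sum of predecessors on chain B = 4
EF(B2) = ES + duration = 4 + 5 = 9
Successor of B2 is M. ES(M) = max(sum(A), sum(B)) = max(16, 9) = 16
Free float = ES(successor) - EF(current) = 16 - 9 = 7

7


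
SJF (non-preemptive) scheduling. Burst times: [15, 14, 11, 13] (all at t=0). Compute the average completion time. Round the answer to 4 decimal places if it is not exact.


SJF order (ascending): [11, 13, 14, 15]
Completion times:
  Job 1: burst=11, C=11
  Job 2: burst=13, C=24
  Job 3: burst=14, C=38
  Job 4: burst=15, C=53
Average completion = 126/4 = 31.5

31.5


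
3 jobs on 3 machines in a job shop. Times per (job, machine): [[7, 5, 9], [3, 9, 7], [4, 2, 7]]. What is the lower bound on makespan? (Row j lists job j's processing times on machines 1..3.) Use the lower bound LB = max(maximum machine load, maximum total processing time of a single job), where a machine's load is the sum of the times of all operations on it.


Machine loads:
  Machine 1: 7 + 3 + 4 = 14
  Machine 2: 5 + 9 + 2 = 16
  Machine 3: 9 + 7 + 7 = 23
Max machine load = 23
Job totals:
  Job 1: 21
  Job 2: 19
  Job 3: 13
Max job total = 21
Lower bound = max(23, 21) = 23

23


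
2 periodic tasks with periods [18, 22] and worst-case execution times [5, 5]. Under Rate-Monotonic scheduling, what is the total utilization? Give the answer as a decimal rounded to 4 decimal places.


Compute individual utilizations (exact fractions):
  Task 1: C/T = 5/18 (approx. 0.2778)
  Task 2: C/T = 5/22 (approx. 0.2273)
Total utilization U = 5/18 + 5/22 = 50/99
Rounded to 4 decimal places: U = 0.5051
RM (Liu & Layland) bound for 2 tasks = 0.828427; compare with U = 50/99 (approx. 0.505051)
U <= bound, so schedulable by RM sufficient condition.

0.5051


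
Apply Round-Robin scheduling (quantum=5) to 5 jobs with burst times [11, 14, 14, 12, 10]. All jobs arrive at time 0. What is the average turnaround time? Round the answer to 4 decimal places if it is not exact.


Time quantum = 5
Execution trace:
  J1 runs 5 units, time = 5
  J2 runs 5 units, time = 10
  J3 runs 5 units, time = 15
  J4 runs 5 units, time = 20
  J5 runs 5 units, time = 25
  J1 runs 5 units, time = 30
  J2 runs 5 units, time = 35
  J3 runs 5 units, time = 40
  J4 runs 5 units, time = 45
  J5 runs 5 units, time = 50
  J1 runs 1 units, time = 51
  J2 runs 4 units, time = 55
  J3 runs 4 units, time = 59
  J4 runs 2 units, time = 61
Finish times: [51, 55, 59, 61, 50]
Average turnaround = 276/5 = 55.2

55.2


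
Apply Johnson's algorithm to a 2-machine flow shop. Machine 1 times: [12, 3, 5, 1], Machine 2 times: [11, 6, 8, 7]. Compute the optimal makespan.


Apply Johnson's rule:
  Group 1 (a <= b): [(4, 1, 7), (2, 3, 6), (3, 5, 8)]
  Group 2 (a > b): [(1, 12, 11)]
Optimal job order: [4, 2, 3, 1]
Schedule:
  Job 4: M1 done at 1, M2 done at 8
  Job 2: M1 done at 4, M2 done at 14
  Job 3: M1 done at 9, M2 done at 22
  Job 1: M1 done at 21, M2 done at 33
Makespan = 33

33


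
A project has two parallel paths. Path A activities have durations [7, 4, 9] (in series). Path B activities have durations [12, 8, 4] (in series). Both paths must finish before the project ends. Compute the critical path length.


Path A total = 7 + 4 + 9 = 20
Path B total = 12 + 8 + 4 = 24
Critical path = longest path = max(20, 24) = 24

24


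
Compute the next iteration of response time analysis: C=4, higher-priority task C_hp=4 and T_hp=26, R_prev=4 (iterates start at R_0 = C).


R_next = C + ceil(R_prev / T_hp) * C_hp
ceil(4 / 26) = ceil(0.1538) = 1
Interference = 1 * 4 = 4
R_next = 4 + 4 = 8

8


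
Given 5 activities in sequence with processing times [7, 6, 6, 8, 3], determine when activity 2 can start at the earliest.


Activity 2 starts after activities 1 through 1 complete.
Predecessor durations: [7]
ES = 7 = 7

7


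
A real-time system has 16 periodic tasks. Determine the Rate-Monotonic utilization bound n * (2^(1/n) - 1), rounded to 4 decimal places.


Compute 2^(1/16) = 1.0442737824
Subtract 1: 1.0442737824 - 1 = 0.0442737824
Multiply by n: 16 * 0.0442737824 = 0.7083805184
Round to 4 dp: 0.7084

0.7084


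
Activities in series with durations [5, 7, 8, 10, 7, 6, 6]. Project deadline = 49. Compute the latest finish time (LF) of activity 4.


LF(activity 4) = deadline - sum of successor durations
Successors: activities 5 through 7 with durations [7, 6, 6]
Sum of successor durations = 19
LF = 49 - 19 = 30

30


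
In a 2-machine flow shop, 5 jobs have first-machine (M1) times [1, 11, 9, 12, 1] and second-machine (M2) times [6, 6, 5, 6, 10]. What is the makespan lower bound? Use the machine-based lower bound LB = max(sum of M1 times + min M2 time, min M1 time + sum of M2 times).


LB1 = sum(M1 times) + min(M2 times) = 34 + 5 = 39
LB2 = min(M1 times) + sum(M2 times) = 1 + 33 = 34
Lower bound = max(LB1, LB2) = max(39, 34) = 39

39


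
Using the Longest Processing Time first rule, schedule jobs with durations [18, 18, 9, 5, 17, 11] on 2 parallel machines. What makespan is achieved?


Sort jobs in decreasing order (LPT): [18, 18, 17, 11, 9, 5]
Assign each job to the least loaded machine:
  Machine 1: jobs [18, 17, 5], load = 40
  Machine 2: jobs [18, 11, 9], load = 38
Makespan = max load = 40

40


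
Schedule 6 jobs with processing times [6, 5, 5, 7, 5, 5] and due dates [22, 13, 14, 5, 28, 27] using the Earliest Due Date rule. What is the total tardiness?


Sort by due date (EDD order): [(7, 5), (5, 13), (5, 14), (6, 22), (5, 27), (5, 28)]
Compute completion times and tardiness:
  Job 1: p=7, d=5, C=7, tardiness=max(0,7-5)=2
  Job 2: p=5, d=13, C=12, tardiness=max(0,12-13)=0
  Job 3: p=5, d=14, C=17, tardiness=max(0,17-14)=3
  Job 4: p=6, d=22, C=23, tardiness=max(0,23-22)=1
  Job 5: p=5, d=27, C=28, tardiness=max(0,28-27)=1
  Job 6: p=5, d=28, C=33, tardiness=max(0,33-28)=5
Total tardiness = 12

12


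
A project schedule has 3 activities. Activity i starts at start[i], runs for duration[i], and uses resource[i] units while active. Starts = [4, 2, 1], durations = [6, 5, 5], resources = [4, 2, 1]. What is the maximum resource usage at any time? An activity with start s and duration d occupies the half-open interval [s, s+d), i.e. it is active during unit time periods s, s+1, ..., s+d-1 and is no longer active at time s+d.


Each activity i is active on [start_i, start_i + duration_i).
Compute total resource usage per time slot:
  t=0: active resources = [], total = 0
  t=1: active resources = [1], total = 1
  t=2: active resources = [2, 1], total = 3
  t=3: active resources = [2, 1], total = 3
  t=4: active resources = [4, 2, 1], total = 7
  t=5: active resources = [4, 2, 1], total = 7
  t=6: active resources = [4, 2], total = 6
  t=7: active resources = [4], total = 4
  t=8: active resources = [4], total = 4
  t=9: active resources = [4], total = 4
Peak resource demand = 7

7


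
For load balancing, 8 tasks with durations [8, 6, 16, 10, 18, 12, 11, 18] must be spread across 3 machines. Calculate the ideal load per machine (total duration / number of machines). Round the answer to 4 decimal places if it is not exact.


Total processing time = 8 + 6 + 16 + 10 + 18 + 12 + 11 + 18 = 99
Number of machines = 3
Ideal balanced load = 99 / 3 = 33.0

33.0


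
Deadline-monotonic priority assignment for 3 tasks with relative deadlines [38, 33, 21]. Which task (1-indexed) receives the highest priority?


Sort tasks by relative deadline (ascending):
  Task 3: deadline = 21
  Task 2: deadline = 33
  Task 1: deadline = 38
Priority order (highest first): [3, 2, 1]
Highest priority task = 3

3


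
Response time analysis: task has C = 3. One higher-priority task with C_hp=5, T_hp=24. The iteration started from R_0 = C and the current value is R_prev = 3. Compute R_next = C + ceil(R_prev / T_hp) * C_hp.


R_next = C + ceil(R_prev / T_hp) * C_hp
ceil(3 / 24) = ceil(0.125) = 1
Interference = 1 * 5 = 5
R_next = 3 + 5 = 8

8


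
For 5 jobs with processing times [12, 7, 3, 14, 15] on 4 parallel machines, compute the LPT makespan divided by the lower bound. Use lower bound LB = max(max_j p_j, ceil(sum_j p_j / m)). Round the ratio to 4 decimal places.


LPT order: [15, 14, 12, 7, 3]
Machine loads after assignment: [15, 14, 12, 10]
LPT makespan = 15
Lower bound = max(max_job, ceil(total/4)) = max(15, 13) = 15
Ratio = 15 / 15 = 1.0

1.0


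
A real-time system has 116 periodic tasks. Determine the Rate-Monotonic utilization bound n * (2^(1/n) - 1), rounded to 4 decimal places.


Compute 2^(1/116) = 1.0059932951
Subtract 1: 1.0059932951 - 1 = 0.0059932951
Multiply by n: 116 * 0.0059932951 = 0.6952222316
Round to 4 dp: 0.6952

0.6952
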